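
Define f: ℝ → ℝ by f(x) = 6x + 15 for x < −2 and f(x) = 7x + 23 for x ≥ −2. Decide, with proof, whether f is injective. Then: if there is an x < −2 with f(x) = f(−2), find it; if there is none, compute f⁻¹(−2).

-17/6

Both pieces are strictly increasing (slopes 6 and 7), so each is injective on its own interval.
The left piece maps (−∞, −2) onto (−∞, 3); the right piece maps [−2, ∞) onto [9, ∞).
These images are disjoint, so no value is attained by both pieces. So f is injective.
Because the two images are disjoint, no x < −2 has f(x) = f(−2), so we compute f⁻¹(−2): −2 lies in (−∞, 3), so solve 6x + 15 = −2: x = (−2 − 15)/6 = −17/6.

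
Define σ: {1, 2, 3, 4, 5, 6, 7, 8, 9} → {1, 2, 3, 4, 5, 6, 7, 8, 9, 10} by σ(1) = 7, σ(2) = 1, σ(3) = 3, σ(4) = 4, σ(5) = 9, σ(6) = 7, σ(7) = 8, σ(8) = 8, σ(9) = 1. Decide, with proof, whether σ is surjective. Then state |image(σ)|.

No element maps to 2, so σ is not surjective.
The image of σ is {1, 3, 4, 7, 8, 9}, which has 6 elements.

6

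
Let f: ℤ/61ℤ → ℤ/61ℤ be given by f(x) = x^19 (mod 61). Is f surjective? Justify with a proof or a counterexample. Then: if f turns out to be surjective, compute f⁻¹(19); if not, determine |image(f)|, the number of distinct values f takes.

36

Since 61 is prime, the nonzero elements of ℤ/61ℤ form a cyclic group of order 60.
As gcd(19, 60) = 1, raising to the 19th power is a bijection on this group: if x_1^19 ≡ x_2^19 then (x_1x_2^{−1})^19 = 1, and the only element of order dividing gcd(19, 60) = 1 is 1, so x_1 = x_2.
With f(0) = 0 this makes f injective on all of ℤ/61ℤ, hence bijective (finite equal-size domain and codomain). In particular f is surjective.
Since f is surjective, we find the preimage of 19. The inverse of x ↦ x^19 on (ℤ/61ℤ)^× is x ↦ x^19, because 19·19 = 361 = 6·60 + 1 ≡ 1 (mod 60) and x^{60} = 1 for x ≠ 0 (Fermat). So f⁻¹(19) = 19^19 mod 61.
Repeated squaring mod 61: 19^1 ≡ 19, 19^2 ≡ 19² = 361 ≡ 56, 19^4 ≡ 56² = 3136 ≡ 25, 19^8 ≡ 25² = 625 ≡ 15, 19^16 ≡ 15² = 225 ≡ 42. Since 19 = 16 + 2 + 1, 19^19 ≡ 42·56·19: 42·56 = 2352 ≡ 34, then 34·19 = 646 ≡ 36. So 19^19 ≡ 36 (mod 61).
Hence f⁻¹(19) = 36.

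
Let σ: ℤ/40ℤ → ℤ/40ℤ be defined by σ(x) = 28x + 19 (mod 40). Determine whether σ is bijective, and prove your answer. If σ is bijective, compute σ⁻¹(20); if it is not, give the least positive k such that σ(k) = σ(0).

10

We have gcd(28, 40) = 4 > 1. Taking s = 0 and t = 10: σ(0) = 19 and σ(10) = 28·10 + 19 = 299 ≡ 19 (mod 40).
So σ(0) = σ(10) while 0 ≠ 10, so σ is not injective, hence not bijective.
Since σ is not bijective, we find the least positive k with σ(k) = σ(0): this means 28k ≡ 0 (mod 40), i.e. 40 ∣ 28k. Since gcd(28, 40) = 4, dividing through by 4 this holds exactly when 10 ∣ 7k, and as gcd(7, 10) = 1, exactly when 10 ∣ k.
The smallest positive such k is 10.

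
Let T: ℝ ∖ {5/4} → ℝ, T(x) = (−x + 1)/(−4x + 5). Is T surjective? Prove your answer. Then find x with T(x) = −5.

26/21

If T(x) = 1/4, cross-multiplying gives −4(−x + 1) = −1(−4x + 5), which simplifies to −4 = −5 — false.  So 1/4 has no preimage and T is not surjective.
Solving T(x) = −5: cross-multiplying gives −x + 1 = −5(−4x + 5), which rearranges to −21x = −26, so x = 26/21.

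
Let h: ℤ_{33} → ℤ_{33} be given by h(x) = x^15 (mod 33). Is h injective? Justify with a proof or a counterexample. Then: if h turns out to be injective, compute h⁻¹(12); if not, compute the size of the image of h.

h(1) = 1^15 = 1.
h(4): Repeated squaring mod 33: 4^1 ≡ 4, 4^2 ≡ 4² = 16, 4^4 ≡ 16² = 256 ≡ 25, 4^8 ≡ 25² = 625 ≡ 31. Since 15 = 8 + 4 + 2 + 1, 4^15 ≡ 31·25·16·4: 31·25 = 775 ≡ 16, then 16·16 = 256 ≡ 25, then 25·4 = 100 ≡ 1. So 4^15 ≡ 1 (mod 33).
So h(1) = h(4) = 1 while 1 ≠ 4, hence h is not injective.
Since h is not injective, we determine |image(h)|. Computing x^15 mod 33 for each x (by repeated squaring, reducing mod 33 at every step), the values h(0), h(1), …, h(32) are: 0, 1, 32, 12, 1, 23, 21, 10, 32, 12, 10, 11, 12, 10, 23, 12, 1, 32, 21, 10, 23, 21, 22, 23, 21, 1, 23, 12, 10, 32, 21, 1, 32.
The distinct values are {0, 1, 10, 11, 12, 21, 22, 23, 32}; there are 9 of them.

9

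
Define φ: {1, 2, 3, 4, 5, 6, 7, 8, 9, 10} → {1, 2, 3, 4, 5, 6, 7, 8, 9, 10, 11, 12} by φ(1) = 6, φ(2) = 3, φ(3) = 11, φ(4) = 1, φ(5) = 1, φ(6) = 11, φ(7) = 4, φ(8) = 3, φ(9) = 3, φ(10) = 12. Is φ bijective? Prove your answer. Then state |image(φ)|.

φ(4) = 1 = φ(5) with 4 ≠ 5, so φ is not injective, hence not bijective.
The image of φ is {1, 3, 4, 6, 11, 12}, which has 6 elements.

6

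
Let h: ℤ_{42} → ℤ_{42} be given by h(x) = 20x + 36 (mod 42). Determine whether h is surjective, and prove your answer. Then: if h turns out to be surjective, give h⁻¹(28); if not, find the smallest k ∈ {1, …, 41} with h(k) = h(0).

21

Recall: surjectivity means every element of the codomain has a preimage under h.
Since gcd(20, 42) = 2, we have 20x ≡ 0 (mod 2) for all x, so h(x) ≡ 0 (mod 2).
But 1 ≢ 0 (mod 2), so 1 ∈ ℤ_{42} has no preimage. So h is not surjective.
Since h is not surjective, we find the least positive k with h(k) = h(0): this means 20k ≡ 0 (mod 42), i.e. 42 ∣ 20k. Since gcd(20, 42) = 2, dividing through by 2 this holds exactly when 21 ∣ 10k, and as gcd(10, 21) = 1, exactly when 21 ∣ k.
The smallest positive such k is 21.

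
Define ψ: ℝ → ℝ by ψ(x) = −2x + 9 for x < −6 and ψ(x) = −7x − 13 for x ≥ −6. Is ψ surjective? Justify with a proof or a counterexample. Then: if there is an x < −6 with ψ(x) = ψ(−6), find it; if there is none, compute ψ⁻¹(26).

Both pieces are strictly decreasing (slopes −2 and −7), so each is injective on its own interval.
The left piece maps (−∞, −6) onto (21, ∞); the right piece maps [−6, ∞) onto (−∞, 29].
The union (21, ∞) ∪ (−∞, 29] covers ℝ, so ψ is surjective.
For the follow-up: the images overlap, so an x < −6 with ψ(x) = ψ(−6) exists. ψ(−6) = 29; solving −2x + 9 = 29 for x < −6 gives x = (29 − 9)/(−2) = −10.

-10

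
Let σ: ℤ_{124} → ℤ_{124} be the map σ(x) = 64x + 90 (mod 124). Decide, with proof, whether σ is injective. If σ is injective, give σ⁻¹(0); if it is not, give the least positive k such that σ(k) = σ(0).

By definition, injectivity means: for all x_1, x_2 in the domain, σ(x_1) = σ(x_2) implies x_1 = x_2.
We have gcd(64, 124) = 4 > 1. Taking x_1 = 0 and x_2 = 31: σ(0) = 90 and σ(31) = 64·31 + 90 = 2074 ≡ 90 (mod 124).
So σ(0) = σ(31) while 0 ≠ 31, so σ is not injective.
Since σ is not injective, we find the least positive k with σ(k) = σ(0): this means 64k ≡ 0 (mod 124), i.e. 124 ∣ 64k. Since gcd(64, 124) = 4, dividing through by 4 this holds exactly when 31 ∣ 16k, and as gcd(16, 31) = 1, exactly when 31 ∣ k.
The smallest positive such k is 31.

31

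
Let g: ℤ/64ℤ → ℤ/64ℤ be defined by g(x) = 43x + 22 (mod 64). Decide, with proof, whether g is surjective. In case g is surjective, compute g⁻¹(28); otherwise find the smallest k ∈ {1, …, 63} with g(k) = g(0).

18

Since gcd(43, 64) = 1, 43 is invertible modulo 64. Euclid's algorithm: 64 = 1·43 + 21, 43 = 2·21 + 1; back-substituting gives 1 = 3·43 − 2·64, so 43⁻¹ ≡ 3 (mod 64).
For any y ∈ ℤ/64ℤ, x = 3(y − 22) mod 64 satisfies g(x) = 43·3(y − 22) + 22 ≡ y (since 43·3 ≡ 1 mod 64). So every y has a preimage.
So g is surjective.
Since g is surjective, we compute g⁻¹(28): solve 43x + 22 ≡ 28 (mod 64), i.e. 43x ≡ 6 (mod 64).
Multiplying by 43⁻¹ = 3 gives x ≡ 3·6 = 18 ≡ 18 (mod 64).
Check: g(18) = 43·18 + 22 = 796 = 12·64 + 28 ≡ 28 (mod 64).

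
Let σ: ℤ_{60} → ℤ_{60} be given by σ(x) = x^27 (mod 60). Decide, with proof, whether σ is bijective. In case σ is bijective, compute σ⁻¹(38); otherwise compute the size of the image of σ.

45

σ(0) = 0^27 = 0.
σ(30): Repeated squaring mod 60: 30^1 ≡ 30, 30^2 ≡ 30² = 900 ≡ 0, 30^4 ≡ 0² = 0, 30^8 ≡ 0² = 0, 30^16 ≡ 0² = 0. Since 27 = 16 + 8 + 2 + 1, 30^27 ≡ 0·0·0·30: 0·0 = 0, then 0·0 = 0, then 0·30 = 0. So 30^27 ≡ 0 (mod 60).
So σ(0) = σ(30) = 0 while 0 ≠ 30, so σ is not injective, hence not bijective.
Since σ is not bijective, we determine |image(σ)|. Computing x^27 mod 60 for each x (by repeated squaring, reducing mod 60 at every step), the values σ(0), σ(1), …, σ(59) are: 0, 1, 8, 27, 4, 5, 36, 43, 32, 9, 40, 11, 48, 37, 44, 15, 16, 53, 12, 19, 20, 21, 28, 47, 24, 25, 56, 3, 52, 29, 0, 31, 8, 57, 4, 35, 36, 13, 32, 39, 40, 41, 48, 7, 44, 45, 16, 23, 12, 49, 20, 51, 28, 17, 24, 55, 56, 33, 52, 59.
The distinct values are {0, 1, 3, 4, 5, 7, 8, 9, 11, 12, 13, 15, 16, 17, 19, 20, 21, 23, 24, 25, 27, 28, 29, 31, 32, 33, 35, 36, 37, 39, 40, 41, 43, 44, 45, 47, 48, 49, 51, 52, 53, 55, 56, 57, 59}; there are 45 of them.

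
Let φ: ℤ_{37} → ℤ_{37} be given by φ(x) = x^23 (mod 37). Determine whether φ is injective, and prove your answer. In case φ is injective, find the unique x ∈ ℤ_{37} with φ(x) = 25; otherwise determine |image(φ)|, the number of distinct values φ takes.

4

Since 37 is prime, the nonzero elements of ℤ_{37} form a cyclic group of order 36.
As gcd(23, 36) = 1, raising to the 23rd power is a bijection on this group: if u^23 ≡ v^23 then (uv^{−1})^23 = 1, and the only element of order dividing gcd(23, 36) = 1 is 1, so u = v.
With φ(0) = 0 this makes φ injective on all of ℤ_{37}, hence bijective (finite equal-size domain and codomain). In particular φ is injective.
Since φ is injective, we find the preimage of 25. The inverse of x ↦ x^23 on (ℤ_{37})^× is x ↦ x^11, because 23·11 = 253 = 7·36 + 1 ≡ 1 (mod 36) and x^{36} = 1 for x ≠ 0 (Fermat). So φ⁻¹(25) = 25^11 mod 37.
Repeated squaring mod 37: 25^1 ≡ 25, 25^2 ≡ 25² = 625 ≡ 33, 25^4 ≡ 33² = 1089 ≡ 16, 25^8 ≡ 16² = 256 ≡ 34. Since 11 = 8 + 2 + 1, 25^11 ≡ 34·33·25: 34·33 = 1122 ≡ 12, then 12·25 = 300 ≡ 4. So 25^11 ≡ 4 (mod 37).
Hence φ⁻¹(25) = 4.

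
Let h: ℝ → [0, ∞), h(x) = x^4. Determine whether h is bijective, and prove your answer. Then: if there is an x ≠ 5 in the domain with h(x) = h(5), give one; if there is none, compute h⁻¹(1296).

h(5) = 625 = (−5)^4 = h(−5) (since 4 is even), with 5 ≠ −5. So h is not injective, hence not bijective.
For the follow-up, such an x exists: taking x = −5 ∈ ℝ gives h(−5) = 625 = h(5) with −5 ≠ 5.

-5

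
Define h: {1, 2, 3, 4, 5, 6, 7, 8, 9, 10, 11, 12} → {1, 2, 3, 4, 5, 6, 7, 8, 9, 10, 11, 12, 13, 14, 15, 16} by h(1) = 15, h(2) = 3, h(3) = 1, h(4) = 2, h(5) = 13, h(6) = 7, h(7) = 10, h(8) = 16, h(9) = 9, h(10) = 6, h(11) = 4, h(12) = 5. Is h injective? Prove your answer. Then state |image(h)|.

12

The values h(1), …, h(12) are 15, 3, 1, 2, 13, 7, 10, 16, 9, 6, 4, 5 — all distinct.
So h(x_1) = h(x_2) only when x_1 = x_2, and h is injective.
The image of h is {1, 2, 3, 4, 5, 6, 7, 9, 10, 13, 15, 16}, which has 12 elements.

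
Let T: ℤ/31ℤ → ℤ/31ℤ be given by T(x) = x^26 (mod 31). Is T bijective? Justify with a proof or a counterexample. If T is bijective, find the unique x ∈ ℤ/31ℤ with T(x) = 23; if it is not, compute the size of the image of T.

T(15): Repeated squaring mod 31: 15^1 ≡ 15, 15^2 ≡ 15² = 225 ≡ 8, 15^4 ≡ 8² = 64 ≡ 2, 15^8 ≡ 2² = 4, 15^16 ≡ 4² = 16. Since 26 = 16 + 8 + 2, 15^26 ≡ 16·4·8: 16·4 = 64 ≡ 2, then 2·8 = 16. So 15^26 ≡ 16 (mod 31).
T(16): Repeated squaring mod 31: 16^1 ≡ 16, 16^2 ≡ 16² = 256 ≡ 8, 16^4 ≡ 8² = 64 ≡ 2, 16^8 ≡ 2² = 4, 16^16 ≡ 4² = 16. Since 26 = 16 + 8 + 2, 16^26 ≡ 16·4·8: 16·4 = 64 ≡ 2, then 2·8 = 16. So 16^26 ≡ 16 (mod 31).
So T(15) = T(16) = 16 while 15 ≠ 16, hence T is not injective, hence not bijective.
Since T is not bijective, we determine |image(T)|. Computing x^26 mod 31 for each x (by repeated squaring, reducing mod 31 at every step), the values T(0), T(1), …, T(30) are: 0, 1, 2, 18, 4, 25, 5, 20, 8, 14, 19, 7, 10, 28, 9, 16, 16, 9, 28, 10, 7, 19, 14, 8, 20, 5, 25, 4, 18, 2, 1.
The distinct values are {0, 1, 2, 4, 5, 7, 8, 9, 10, 14, 16, 18, 19, 20, 25, 28}; there are 16 of them.

16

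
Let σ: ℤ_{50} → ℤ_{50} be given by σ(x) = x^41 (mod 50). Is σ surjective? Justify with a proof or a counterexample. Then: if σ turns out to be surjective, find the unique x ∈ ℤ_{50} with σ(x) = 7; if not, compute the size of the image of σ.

42

σ(0) = 0^41 = 0.
σ(10): Repeated squaring mod 50: 10^1 ≡ 10, 10^2 ≡ 10² = 100 ≡ 0, 10^4 ≡ 0² = 0, 10^8 ≡ 0² = 0, 10^16 ≡ 0² = 0, 10^32 ≡ 0² = 0. Since 41 = 32 + 8 + 1, 10^41 ≡ 0·0·10: 0·0 = 0, then 0·10 = 0. So 10^41 ≡ 0 (mod 50).
So σ(0) = σ(10) = 0 while 0 ≠ 10, hence σ is not injective.
A non-injective map from the 50-element set ℤ_{50} to itself takes at most 49 distinct values, so it cannot be surjective. So σ is not surjective.
Since σ is not surjective, we determine |image(σ)|. Computing x^41 mod 50 for each x (by repeated squaring, reducing mod 50 at every step), the values σ(0), σ(1), …, σ(49) are: 0, 1, 2, 3, 4, 25, 6, 7, 8, 9, 0, 11, 12, 13, 14, 25, 16, 17, 18, 19, 0, 21, 22, 23, 24, 25, 26, 27, 28, 29, 0, 31, 32, 33, 34, 25, 36, 37, 38, 39, 0, 41, 42, 43, 44, 25, 46, 47, 48, 49.
The distinct values are {0, 1, 2, 3, 4, 6, 7, 8, 9, 11, 12, 13, 14, 16, 17, 18, 19, 21, 22, 23, 24, 25, 26, 27, 28, 29, 31, 32, 33, 34, 36, 37, 38, 39, 41, 42, 43, 44, 46, 47, 48, 49}; there are 42 of them.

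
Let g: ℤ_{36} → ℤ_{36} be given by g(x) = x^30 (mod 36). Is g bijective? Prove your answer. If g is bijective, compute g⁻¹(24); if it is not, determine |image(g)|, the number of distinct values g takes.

4

g(2): Repeated squaring mod 36: 2^1 ≡ 2, 2^2 ≡ 2² = 4, 2^4 ≡ 4² = 16, 2^8 ≡ 16² = 256 ≡ 4, 2^16 ≡ 4² = 16. Since 30 = 16 + 8 + 4 + 2, 2^30 ≡ 16·4·16·4: 16·4 = 64 ≡ 28, then 28·16 = 448 ≡ 16, then 16·4 = 64 ≡ 28. So 2^30 ≡ 28 (mod 36).
g(4): Repeated squaring mod 36: 4^1 ≡ 4, 4^2 ≡ 4² = 16, 4^4 ≡ 16² = 256 ≡ 4, 4^8 ≡ 4² = 16, 4^16 ≡ 16² = 256 ≡ 4. Since 30 = 16 + 8 + 4 + 2, 4^30 ≡ 4·16·4·16: 4·16 = 64 ≡ 28, then 28·4 = 112 ≡ 4, then 4·16 = 64 ≡ 28. So 4^30 ≡ 28 (mod 36).
So g(2) = g(4) = 28 while 2 ≠ 4, hence g is not injective, hence not bijective.
Since g is not bijective, we determine |image(g)|. Computing x^30 mod 36 for each x (by repeated squaring, reducing mod 36 at every step), the values g(0), g(1), …, g(35) are: 0, 1, 28, 9, 28, 1, 0, 1, 28, 9, 28, 1, 0, 1, 28, 9, 28, 1, 0, 1, 28, 9, 28, 1, 0, 1, 28, 9, 28, 1, 0, 1, 28, 9, 28, 1.
The distinct values are {0, 1, 9, 28}; there are 4 of them.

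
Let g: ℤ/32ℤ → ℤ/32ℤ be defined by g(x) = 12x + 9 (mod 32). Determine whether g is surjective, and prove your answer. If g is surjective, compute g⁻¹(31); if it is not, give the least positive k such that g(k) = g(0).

8

Recall that g is surjective if every y in the codomain equals g(x) for some x in the domain.
Since gcd(12, 32) = 4, we have 12x ≡ 0 (mod 4) for all x, so g(x) ≡ 1 (mod 4).
But 0 ≢ 1 (mod 4), so 0 ∈ ℤ/32ℤ has no preimage. So g is not surjective.
Since g is not surjective, we find the least positive k with g(k) = g(0): this means 12k ≡ 0 (mod 32), i.e. 32 ∣ 12k. Since gcd(12, 32) = 4, dividing through by 4 this holds exactly when 8 ∣ 3k, and as gcd(3, 8) = 1, exactly when 8 ∣ k.
The smallest positive such k is 8.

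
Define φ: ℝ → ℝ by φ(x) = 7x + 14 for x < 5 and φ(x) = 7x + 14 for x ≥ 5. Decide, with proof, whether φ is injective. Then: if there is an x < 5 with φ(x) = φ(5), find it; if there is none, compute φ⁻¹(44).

Both pieces are strictly increasing (slopes 7 and 7), so each is injective on its own interval.
The left piece maps (−∞, 5) onto (−∞, 49); the right piece maps [5, ∞) onto [49, ∞).
These images are disjoint, so no value is attained by both pieces. Thus φ is injective.
Because the two images are disjoint, no x < 5 has φ(x) = φ(5), so we compute φ⁻¹(44): 44 lies in (−∞, 49), so solve 7x + 14 = 44: x = (44 − 14)/7 = 30/7.

30/7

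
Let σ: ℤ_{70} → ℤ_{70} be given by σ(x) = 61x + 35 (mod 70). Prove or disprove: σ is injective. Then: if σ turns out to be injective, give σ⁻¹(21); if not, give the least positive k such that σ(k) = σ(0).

56

By definition, σ is injective if σ(a) = σ(b) implies a = b.
Suppose σ(a) = σ(b) in ℤ_{70}. Then 61a + 35 ≡ 61b + 35 (mod 70), therefore 61(a − b) ≡ 0 (mod 70).
Since gcd(61, 70) = 1, 61 is invertible modulo 70, so a − b ≡ 0 (mod 70), i.e. a = b.
So σ is injective.
We now compute 61⁻¹ mod 70 explicitly. Euclid's algorithm: 70 = 1·61 + 9, 61 = 6·9 + 7, 9 = 1·7 + 2, 7 = 3·2 + 1; back-substituting gives 1 = 31·61 − 27·70, so 61⁻¹ ≡ 31 (mod 70).
Since σ is injective, we compute σ⁻¹(21): solve 61x + 35 ≡ 21 (mod 70), i.e. 61x ≡ 56 (mod 70).
Multiplying by 61⁻¹ = 31 gives x ≡ 31·56 = 1736 = 24·70 + 56 ≡ 56 (mod 70).
Check: σ(56) = 61·56 + 35 = 3451 = 49·70 + 21 ≡ 21 (mod 70).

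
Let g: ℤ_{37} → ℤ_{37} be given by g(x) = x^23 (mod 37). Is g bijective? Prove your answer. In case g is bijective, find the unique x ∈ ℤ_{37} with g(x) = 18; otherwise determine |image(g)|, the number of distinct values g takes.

Since 37 is prime, the nonzero elements of ℤ_{37} form a cyclic group of order 36.
As gcd(23, 36) = 1, raising to the 23rd power is a bijection on this group: if s^23 ≡ t^23 then (st^{−1})^23 = 1, and the only element of order dividing gcd(23, 36) = 1 is 1, so s = t.
With g(0) = 0 this makes g injective on all of ℤ_{37}, hence bijective (finite equal-size domain and codomain). In particular g is bijective.
Since g is bijective, we find the preimage of 18. The inverse of x ↦ x^23 on (ℤ_{37})^× is x ↦ x^11, because 23·11 = 253 = 7·36 + 1 ≡ 1 (mod 36) and x^{36} = 1 for x ≠ 0 (Fermat). So g⁻¹(18) = 18^11 mod 37.
Repeated squaring mod 37: 18^1 ≡ 18, 18^2 ≡ 18² = 324 ≡ 28, 18^4 ≡ 28² = 784 ≡ 7, 18^8 ≡ 7² = 49 ≡ 12. Since 11 = 8 + 2 + 1, 18^11 ≡ 12·28·18: 12·28 = 336 ≡ 3, then 3·18 = 54 ≡ 17. So 18^11 ≡ 17 (mod 37).
Hence g⁻¹(18) = 17.

17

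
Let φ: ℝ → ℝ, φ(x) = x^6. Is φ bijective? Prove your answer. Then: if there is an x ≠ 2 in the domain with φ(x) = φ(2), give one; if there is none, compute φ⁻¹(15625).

-2

φ(2) = 64 = (−2)^6 = φ(−2) (since 6 is even), with 2 ≠ −2. So φ is not injective, hence not bijective.
For the follow-up, such an x exists: taking x = −2 ∈ ℝ gives φ(−2) = 64 = φ(2) with −2 ≠ 2.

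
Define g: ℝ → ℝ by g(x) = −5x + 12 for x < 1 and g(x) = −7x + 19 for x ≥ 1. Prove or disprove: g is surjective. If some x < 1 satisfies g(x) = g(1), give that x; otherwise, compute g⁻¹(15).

Both pieces are strictly decreasing (slopes −5 and −7), so each is injective on its own interval.
The left piece maps (−∞, 1) onto (7, ∞); the right piece maps [1, ∞) onto (−∞, 12].
The union (7, ∞) ∪ (−∞, 12] covers ℝ, so g is surjective.
For the follow-up: the images overlap, so an x < 1 with g(x) = g(1) exists. g(1) = 12; solving −5x + 12 = 12 for x < 1 gives x = (12 − 12)/(−5) = 0.

0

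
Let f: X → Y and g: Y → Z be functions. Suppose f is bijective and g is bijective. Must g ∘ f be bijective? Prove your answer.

Injectivity: if g(f(a)) = g(f(b)) then f(a) = f(b) (g injective) so a = b (f injective).
Surjectivity: for c ∈ Z pick b with g(b) = c, then a with f(a) = b; then (g ∘ f)(a) = c.
So g ∘ f is bijective.

bijective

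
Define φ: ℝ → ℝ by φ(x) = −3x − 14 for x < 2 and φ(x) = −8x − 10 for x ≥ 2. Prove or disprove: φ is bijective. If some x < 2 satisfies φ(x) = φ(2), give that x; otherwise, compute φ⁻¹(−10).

-4/3

Both pieces are strictly decreasing (slopes −3 and −8), so each is injective on its own interval.
The left piece maps (−∞, 2) onto (−20, ∞); the right piece maps [2, ∞) onto (−∞, −26].
The images leave a gap (−20 has no preimage), so φ is not surjective, hence not bijective.
Because the two images are disjoint, no x < 2 has φ(x) = φ(2), so we compute φ⁻¹(−10): −10 lies in (−20, ∞), so solve −3x − 14 = −10: x = (−10 + 14)/(−3) = −4/3.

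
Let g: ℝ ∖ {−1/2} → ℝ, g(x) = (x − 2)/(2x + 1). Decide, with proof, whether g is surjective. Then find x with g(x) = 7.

-9/13

If g(x) = 1/2, cross-multiplying gives 2(x − 2) = 1(2x + 1), which simplifies to −4 = 1 — false.  So 1/2 has no preimage and g is not surjective.
Solving g(x) = 7: cross-multiplying gives x − 2 = 7(2x + 1), which rearranges to −13x = 9, so x = −9/13.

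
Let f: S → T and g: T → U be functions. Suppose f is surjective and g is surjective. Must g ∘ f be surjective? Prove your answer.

Let c ∈ U. Since g is surjective, there is b ∈ T with g(b) = c. Since f is surjective, there is a ∈ S with f(a) = b.
Then (g ∘ f)(a) = g(b) = c. Therefore g ∘ f is surjective.

surjective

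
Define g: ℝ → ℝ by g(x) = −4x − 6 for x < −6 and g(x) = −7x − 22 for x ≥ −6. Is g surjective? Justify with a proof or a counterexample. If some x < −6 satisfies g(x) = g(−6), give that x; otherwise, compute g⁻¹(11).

-13/2

Both pieces are strictly decreasing (slopes −4 and −7), so each is injective on its own interval.
The left piece maps (−∞, −6) onto (18, ∞); the right piece maps [−6, ∞) onto (−∞, 20].
The union (18, ∞) ∪ (−∞, 20] covers ℝ, so g is surjective.
For the follow-up: the images overlap, so an x < −6 with g(x) = g(−6) exists. g(−6) = 20; solving −4x − 6 = 20 for x < −6 gives x = (20 + 6)/(−4) = −13/2.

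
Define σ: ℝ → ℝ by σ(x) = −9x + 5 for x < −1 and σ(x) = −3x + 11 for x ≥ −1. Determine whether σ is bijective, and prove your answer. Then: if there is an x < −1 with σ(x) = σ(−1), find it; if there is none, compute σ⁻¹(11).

0

Both pieces are strictly decreasing (slopes −9 and −3), so each is injective on its own interval.
The left piece maps (−∞, −1) onto (14, ∞); the right piece maps [−1, ∞) onto (−∞, 14].
Since 14 = 14, the images partition ℝ: σ is injective and surjective, hence bijective.
Because the two images are disjoint, no x < −1 has σ(x) = σ(−1), so we compute σ⁻¹(11): 11 lies in (−∞, 14], so solve −3x + 11 = 11: x = (11 − 11)/(−3) = 0.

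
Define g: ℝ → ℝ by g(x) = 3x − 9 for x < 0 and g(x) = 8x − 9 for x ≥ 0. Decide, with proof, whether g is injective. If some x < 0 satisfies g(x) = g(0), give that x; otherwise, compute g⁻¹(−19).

Both pieces are strictly increasing (slopes 3 and 8), so each is injective on its own interval.
The left piece maps (−∞, 0) onto (−∞, −9); the right piece maps [0, ∞) onto [−9, ∞).
These images are disjoint, so no value is attained by both pieces. Thus g is injective.
Because the two images are disjoint, no x < 0 has g(x) = g(0), so we compute g⁻¹(−19): −19 lies in (−∞, −9), so solve 3x − 9 = −19: x = (−19 + 9)/3 = −10/3.

-10/3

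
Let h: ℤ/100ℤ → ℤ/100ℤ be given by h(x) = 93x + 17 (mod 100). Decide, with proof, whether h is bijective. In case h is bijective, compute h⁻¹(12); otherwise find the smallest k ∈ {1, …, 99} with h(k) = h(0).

Suppose h(s) = h(t) in ℤ/100ℤ. Then 93s + 17 ≡ 93t + 17 (mod 100), hence 93(s − t) ≡ 0 (mod 100).
Since gcd(93, 100) = 1, 93 is invertible modulo 100, therefore s − t ≡ 0 (mod 100), i.e. s = t.
We now compute 93⁻¹ mod 100 explicitly. Euclid's algorithm: 100 = 1·93 + 7, 93 = 13·7 + 2, 7 = 3·2 + 1; back-substituting gives 1 = 57·93 − 53·100, so 93⁻¹ ≡ 57 (mod 100).
For any y ∈ ℤ/100ℤ, x = 57(y − 17) mod 100 satisfies h(x) = 93·57(y − 17) + 17 ≡ y (since 93·57 ≡ 1 mod 100). So every y has a preimage.
So h is bijective.
Since h is bijective, we compute h⁻¹(12): solve 93x + 17 ≡ 12 (mod 100), i.e. 93x ≡ 95 (mod 100).
Multiplying by 93⁻¹ = 57 gives x ≡ 57·95 = 5415 = 54·100 + 15 ≡ 15 (mod 100).
Check: h(15) = 93·15 + 17 = 1412 = 14·100 + 12 ≡ 12 (mod 100).

15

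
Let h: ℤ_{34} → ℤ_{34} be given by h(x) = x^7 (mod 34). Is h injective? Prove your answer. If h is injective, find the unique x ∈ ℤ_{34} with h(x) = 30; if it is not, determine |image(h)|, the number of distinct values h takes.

Computing x^7 mod 34 for each x (by repeated squaring, reducing mod 34 at every step), the values h(0), h(1), …, h(33) are: 0, 1, 26, 11, 30, 27, 14, 29, 32, 19, 22, 3, 24, 21, 6, 25, 16, 17, 18, 9, 28, 13, 10, 31, 12, 15, 2, 5, 20, 7, 4, 23, 8, 33.
Every element of ℤ_{34} appears exactly once in this list, so h is a bijection, and in particular injective.
Since h is injective, we read off the preimage of 30 from the same table: h(4) = 30, so h⁻¹(30) = 4.

4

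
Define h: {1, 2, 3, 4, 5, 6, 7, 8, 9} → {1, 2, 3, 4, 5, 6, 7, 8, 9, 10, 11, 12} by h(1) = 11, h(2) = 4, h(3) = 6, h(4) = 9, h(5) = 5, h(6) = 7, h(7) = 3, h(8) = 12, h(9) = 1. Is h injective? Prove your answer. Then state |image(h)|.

The values h(1), …, h(9) are 11, 4, 6, 9, 5, 7, 3, 12, 1 — all distinct.
So h(s) = h(t) only when s = t, and h is injective.
The image of h is {1, 3, 4, 5, 6, 7, 9, 11, 12}, which has 9 elements.

9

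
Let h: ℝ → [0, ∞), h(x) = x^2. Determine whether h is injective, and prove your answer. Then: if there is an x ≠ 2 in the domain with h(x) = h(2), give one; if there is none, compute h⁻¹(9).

h(2) = 4 = (−2)^2 = h(−2) (since 2 is even), with 2 ≠ −2. So h is not injective.
For the follow-up, such an x exists: taking x = −2 ∈ ℝ gives h(−2) = 4 = h(2) with −2 ≠ 2.

-2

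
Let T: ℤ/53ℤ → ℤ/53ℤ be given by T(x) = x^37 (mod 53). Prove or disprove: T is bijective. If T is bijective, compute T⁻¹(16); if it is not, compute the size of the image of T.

13

Since 53 is prime, the nonzero elements of ℤ/53ℤ form a cyclic group of order 52.
As gcd(37, 52) = 1, raising to the 37th power is a bijection on this group: if s^37 ≡ t^37 then (st^{−1})^37 = 1, and the only element of order dividing gcd(37, 52) = 1 is 1, so s = t.
With T(0) = 0 this makes T injective on all of ℤ/53ℤ, hence bijective (finite equal-size domain and codomain). In particular T is bijective.
Since T is bijective, we find the preimage of 16. The inverse of x ↦ x^37 on (ℤ/53ℤ)^× is x ↦ x^45, because 37·45 = 1665 = 32·52 + 1 ≡ 1 (mod 52) and x^{52} = 1 for x ≠ 0 (Fermat). So T⁻¹(16) = 16^45 mod 53.
Repeated squaring mod 53: 16^1 ≡ 16, 16^2 ≡ 16² = 256 ≡ 44, 16^4 ≡ 44² = 1936 ≡ 28, 16^8 ≡ 28² = 784 ≡ 42, 16^16 ≡ 42² = 1764 ≡ 15, 16^32 ≡ 15² = 225 ≡ 13. Since 45 = 32 + 8 + 4 + 1, 16^45 ≡ 13·42·28·16: 13·42 = 546 ≡ 16, then 16·28 = 448 ≡ 24, then 24·16 = 384 ≡ 13. So 16^45 ≡ 13 (mod 53).
Hence T⁻¹(16) = 13.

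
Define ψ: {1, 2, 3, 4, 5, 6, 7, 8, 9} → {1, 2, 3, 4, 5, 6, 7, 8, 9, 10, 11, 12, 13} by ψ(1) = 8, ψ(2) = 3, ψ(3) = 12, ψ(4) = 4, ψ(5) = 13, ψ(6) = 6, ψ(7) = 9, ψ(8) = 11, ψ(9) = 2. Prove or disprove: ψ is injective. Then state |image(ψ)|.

The values ψ(1), …, ψ(9) are 8, 3, 12, 4, 13, 6, 9, 11, 2 — all distinct.
So ψ(a) = ψ(b) only when a = b, and ψ is injective.
The image of ψ is {2, 3, 4, 6, 8, 9, 11, 12, 13}, which has 9 elements.

9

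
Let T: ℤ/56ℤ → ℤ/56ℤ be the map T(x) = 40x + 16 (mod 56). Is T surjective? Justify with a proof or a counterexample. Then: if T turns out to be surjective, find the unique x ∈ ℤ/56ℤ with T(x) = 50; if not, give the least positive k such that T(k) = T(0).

7

Since gcd(40, 56) = 8, we have 40x ≡ 0 (mod 8) for all x, so T(x) ≡ 0 (mod 8).
But 1 ≢ 0 (mod 8), so 1 ∈ ℤ/56ℤ has no preimage. Hence T is not surjective.
Since T is not surjective, we find the least positive k with T(k) = T(0): this means 40k ≡ 0 (mod 56), i.e. 56 ∣ 40k. Since gcd(40, 56) = 8, dividing through by 8 this holds exactly when 7 ∣ 5k, and as gcd(5, 7) = 1, exactly when 7 ∣ k.
The smallest positive such k is 7.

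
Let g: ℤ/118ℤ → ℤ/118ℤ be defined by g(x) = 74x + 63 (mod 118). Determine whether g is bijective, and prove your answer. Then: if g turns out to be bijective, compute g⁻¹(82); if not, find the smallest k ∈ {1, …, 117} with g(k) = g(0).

59

Recall: g is injective if g(s) = g(t) implies s = t.
We have gcd(74, 118) = 2 > 1. Taking s = 0 and t = 59: g(0) = 63 and g(59) = 74·59 + 63 = 4429 ≡ 63 (mod 118).
So g(0) = g(59) while 0 ≠ 59, therefore g is not injective, hence not bijective.
Since g is not bijective, we find the least positive k with g(k) = g(0): this means 74k ≡ 0 (mod 118), i.e. 118 ∣ 74k. Since gcd(74, 118) = 2, dividing through by 2 this holds exactly when 59 ∣ 37k, and as gcd(37, 59) = 1, exactly when 59 ∣ k.
The smallest positive such k is 59.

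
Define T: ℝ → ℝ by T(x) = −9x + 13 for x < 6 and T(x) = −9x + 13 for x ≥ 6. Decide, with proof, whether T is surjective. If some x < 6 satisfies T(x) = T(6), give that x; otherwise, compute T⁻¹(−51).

64/9

Both pieces are strictly decreasing (slopes −9 and −9), so each is injective on its own interval.
The left piece maps (−∞, 6) onto (−41, ∞); the right piece maps [6, ∞) onto (−∞, −41].
These images together cover ℝ, so T is surjective.
Because the two images are disjoint, no x < 6 has T(x) = T(6), so we compute T⁻¹(−51): −51 lies in (−∞, −41], so solve −9x + 13 = −51: x = (−51 − 13)/(−9) = 64/9.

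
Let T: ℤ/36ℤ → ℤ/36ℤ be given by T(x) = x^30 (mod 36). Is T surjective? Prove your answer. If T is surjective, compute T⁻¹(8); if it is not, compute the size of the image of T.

4

T(2): Repeated squaring mod 36: 2^1 ≡ 2, 2^2 ≡ 2² = 4, 2^4 ≡ 4² = 16, 2^8 ≡ 16² = 256 ≡ 4, 2^16 ≡ 4² = 16. Since 30 = 16 + 8 + 4 + 2, 2^30 ≡ 16·4·16·4: 16·4 = 64 ≡ 28, then 28·16 = 448 ≡ 16, then 16·4 = 64 ≡ 28. So 2^30 ≡ 28 (mod 36).
T(4): Repeated squaring mod 36: 4^1 ≡ 4, 4^2 ≡ 4² = 16, 4^4 ≡ 16² = 256 ≡ 4, 4^8 ≡ 4² = 16, 4^16 ≡ 16² = 256 ≡ 4. Since 30 = 16 + 8 + 4 + 2, 4^30 ≡ 4·16·4·16: 4·16 = 64 ≡ 28, then 28·4 = 112 ≡ 4, then 4·16 = 64 ≡ 28. So 4^30 ≡ 28 (mod 36).
So T(2) = T(4) = 28 while 2 ≠ 4, thus T is not injective.
A non-injective map from the 36-element set ℤ/36ℤ to itself takes at most 35 distinct values, so it cannot be surjective. Thus T is not surjective.
Since T is not surjective, we determine |image(T)|. Computing x^30 mod 36 for each x (by repeated squaring, reducing mod 36 at every step), the values T(0), T(1), …, T(35) are: 0, 1, 28, 9, 28, 1, 0, 1, 28, 9, 28, 1, 0, 1, 28, 9, 28, 1, 0, 1, 28, 9, 28, 1, 0, 1, 28, 9, 28, 1, 0, 1, 28, 9, 28, 1.
The distinct values are {0, 1, 9, 28}; there are 4 of them.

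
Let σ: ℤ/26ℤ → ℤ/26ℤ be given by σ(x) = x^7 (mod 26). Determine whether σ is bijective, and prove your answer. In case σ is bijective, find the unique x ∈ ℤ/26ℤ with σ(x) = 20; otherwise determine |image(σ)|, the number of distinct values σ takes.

Computing x^7 mod 26 for each x (by repeated squaring, reducing mod 26 at every step), the values σ(0), σ(1), …, σ(25) are: 0, 1, 24, 3, 4, 21, 20, 19, 18, 9, 10, 15, 12, 13, 14, 11, 16, 17, 8, 7, 6, 5, 22, 23, 2, 25.
Every element of ℤ/26ℤ appears exactly once in this list, so σ is a bijection, and in particular bijective.
Since σ is bijective, we read off the preimage of 20 from the same table: σ(6) = 20, so σ⁻¹(20) = 6.

6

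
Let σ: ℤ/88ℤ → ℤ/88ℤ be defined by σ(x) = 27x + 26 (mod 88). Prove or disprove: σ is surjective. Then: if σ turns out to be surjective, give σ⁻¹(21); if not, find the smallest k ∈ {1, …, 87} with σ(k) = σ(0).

Since gcd(27, 88) = 1, 27 is invertible modulo 88. Euclid's algorithm: 88 = 3·27 + 7, 27 = 3·7 + 6, 7 = 1·6 + 1; back-substituting gives 1 = 75·27 − 23·88, so 27⁻¹ ≡ 75 (mod 88).
For any y ∈ ℤ/88ℤ, x = 75(y − 26) mod 88 satisfies σ(x) = 27·75(y − 26) + 26 ≡ y (since 27·75 ≡ 1 mod 88). So every y has a preimage.
Hence σ is surjective.
Since σ is surjective, we compute σ⁻¹(21): solve 27x + 26 ≡ 21 (mod 88), i.e. 27x ≡ 83 (mod 88).
Multiplying by 27⁻¹ = 75 gives x ≡ 75·83 = 6225 = 70·88 + 65 ≡ 65 (mod 88).
Check: σ(65) = 27·65 + 26 = 1781 = 20·88 + 21 ≡ 21 (mod 88).

65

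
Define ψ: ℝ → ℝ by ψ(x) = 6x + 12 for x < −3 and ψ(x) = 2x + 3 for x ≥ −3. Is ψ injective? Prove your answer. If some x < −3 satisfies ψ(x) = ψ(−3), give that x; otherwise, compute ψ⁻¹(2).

Both pieces are strictly increasing (slopes 6 and 2), so each is injective on its own interval.
The left piece maps (−∞, −3) onto (−∞, −6); the right piece maps [−3, ∞) onto [−3, ∞).
These images are disjoint, so no value is attained by both pieces. Thus ψ is injective.
Because the two images are disjoint, no x < −3 has ψ(x) = ψ(−3), so we compute ψ⁻¹(2): 2 lies in [−3, ∞), so solve 2x + 3 = 2: x = (2 − 3)/2 = −1/2.

-1/2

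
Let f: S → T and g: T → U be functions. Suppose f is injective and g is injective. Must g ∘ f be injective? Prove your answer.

injective

Suppose (g ∘ f)(s) = (g ∘ f)(t), i.e. g(f(s)) = g(f(t)).
Since g is injective, f(s) = f(t). Since f is injective, s = t. Hence g ∘ f is injective.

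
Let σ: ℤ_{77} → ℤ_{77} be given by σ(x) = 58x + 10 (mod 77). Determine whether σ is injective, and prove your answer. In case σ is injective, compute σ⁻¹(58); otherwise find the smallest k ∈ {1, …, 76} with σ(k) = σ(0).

Suppose σ(a) = σ(b) in ℤ_{77}. Then 58a + 10 ≡ 58b + 10 (mod 77), therefore 58(a − b) ≡ 0 (mod 77).
Since gcd(58, 77) = 1, 58 is invertible modulo 77, thus a − b ≡ 0 (mod 77), i.e. a = b.
So σ is injective.
We now compute 58⁻¹ mod 77 explicitly. Euclid's algorithm: 77 = 1·58 + 19, 58 = 3·19 + 1; back-substituting gives 1 = 4·58 − 3·77, so 58⁻¹ ≡ 4 (mod 77).
Since σ is injective, we compute σ⁻¹(58): solve 58x + 10 ≡ 58 (mod 77), i.e. 58x ≡ 48 (mod 77).
Multiplying by 58⁻¹ = 4 gives x ≡ 4·48 = 192 = 2·77 + 38 ≡ 38 (mod 77).
Check: σ(38) = 58·38 + 10 = 2214 = 28·77 + 58 ≡ 58 (mod 77).

38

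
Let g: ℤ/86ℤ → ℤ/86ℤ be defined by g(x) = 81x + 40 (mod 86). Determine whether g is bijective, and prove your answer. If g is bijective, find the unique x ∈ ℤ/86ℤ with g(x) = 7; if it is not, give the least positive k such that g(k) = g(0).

Recall: g is injective if g(x_1) = g(x_2) implies x_1 = x_2.
If g(x_1) = g(x_2), then 81x_1 ≡ 81x_2 (mod 86). Because gcd(81, 86) = 1, we may cancel 81 to get x_1 ≡ x_2 (mod 86).
We now compute 81⁻¹ mod 86 explicitly. Euclid's algorithm: 86 = 1·81 + 5, 81 = 16·5 + 1; back-substituting gives 1 = 17·81 − 16·86, so 81⁻¹ ≡ 17 (mod 86).
For any y ∈ ℤ/86ℤ, x = 17(y − 40) mod 86 satisfies g(x) = 81·17(y − 40) + 40 ≡ y (since 81·17 ≡ 1 mod 86). So every y has a preimage.
Thus g is bijective.
Since g is bijective, we find g⁻¹(7): we need 81x ≡ 7 − 40 ≡ 53 (mod 86). Using 81⁻¹ = 17: x ≡ 17·53 = 901 = 10·86 + 41, so x = 41.
Check: g(41) = 81·41 + 40 = 3361 = 39·86 + 7 ≡ 7 (mod 86).

41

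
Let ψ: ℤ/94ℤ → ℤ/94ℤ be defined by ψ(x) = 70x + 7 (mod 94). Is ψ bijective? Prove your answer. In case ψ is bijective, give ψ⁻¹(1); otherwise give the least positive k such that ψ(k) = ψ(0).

47

We have gcd(70, 94) = 2 > 1. Taking u = 0 and v = 47: ψ(0) = 7 and ψ(47) = 70·47 + 7 = 3297 ≡ 7 (mod 94).
So ψ(0) = ψ(47) while 0 ≠ 47, hence ψ is not injective, hence not bijective.
Since ψ is not bijective, we find the least positive k with ψ(k) = ψ(0): this means 70k ≡ 0 (mod 94), i.e. 94 ∣ 70k. Since gcd(70, 94) = 2, dividing through by 2 this holds exactly when 47 ∣ 35k, and as gcd(35, 47) = 1, exactly when 47 ∣ k.
The smallest positive such k is 47.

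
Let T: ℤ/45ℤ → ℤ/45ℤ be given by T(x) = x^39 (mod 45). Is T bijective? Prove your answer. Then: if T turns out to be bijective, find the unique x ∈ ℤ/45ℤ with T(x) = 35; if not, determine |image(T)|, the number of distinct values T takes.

T(0) = 0^39 = 0.
T(15): Repeated squaring mod 45: 15^1 ≡ 15, 15^2 ≡ 15² = 225 ≡ 0, 15^4 ≡ 0² = 0, 15^8 ≡ 0² = 0, 15^16 ≡ 0² = 0, 15^32 ≡ 0² = 0. Since 39 = 32 + 4 + 2 + 1, 15^39 ≡ 0·0·0·15: 0·0 = 0, then 0·0 = 0, then 0·15 = 0. So 15^39 ≡ 0 (mod 45).
So T(0) = T(15) = 0 while 0 ≠ 15, so T is not injective, hence not bijective.
Since T is not bijective, we determine |image(T)|. Computing x^39 mod 45 for each x (by repeated squaring, reducing mod 45 at every step), the values T(0), T(1), …, T(44) are: 0, 1, 8, 27, 19, 35, 36, 28, 17, 9, 10, 26, 18, 37, 44, 0, 1, 8, 27, 19, 35, 36, 28, 17, 9, 10, 26, 18, 37, 44, 0, 1, 8, 27, 19, 35, 36, 28, 17, 9, 10, 26, 18, 37, 44.
The distinct values are {0, 1, 8, 9, 10, 17, 18, 19, 26, 27, 28, 35, 36, 37, 44}; there are 15 of them.

15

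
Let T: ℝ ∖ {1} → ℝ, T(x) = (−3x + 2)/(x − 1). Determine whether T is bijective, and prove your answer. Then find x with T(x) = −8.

6/5

If T(x) = −3, cross-multiplying gives 1(−3x + 2) = −3(x − 1), which simplifies to 2 = 3 — false.  So −3 has no preimage and T is not surjective.
Thus T is not bijective.
Solving T(x) = −8: cross-multiplying gives −3x + 2 = −8(x − 1), which rearranges to 5x = 6, so x = 6/5.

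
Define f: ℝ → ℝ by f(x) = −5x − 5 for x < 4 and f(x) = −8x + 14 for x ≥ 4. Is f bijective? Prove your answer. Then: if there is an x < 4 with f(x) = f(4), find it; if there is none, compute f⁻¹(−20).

13/5

Both pieces are strictly decreasing (slopes −5 and −8), so each is injective on its own interval.
The left piece maps (−∞, 4) onto (−25, ∞); the right piece maps [4, ∞) onto (−∞, −18].
These images overlap. In particular f(4) = −18 (right piece), and solving −5x − 5 = −18 on the left piece gives x = 13/5 < 4.
So f(13/5) = f(4) with 13/5 ≠ 4, and f is not injective, hence not bijective. This x = 13/5 is the requested value below 4.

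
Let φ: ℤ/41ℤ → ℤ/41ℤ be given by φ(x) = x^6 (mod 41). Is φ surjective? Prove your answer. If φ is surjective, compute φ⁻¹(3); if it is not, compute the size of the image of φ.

φ(20): Repeated squaring mod 41: 20^1 ≡ 20, 20^2 ≡ 20² = 400 ≡ 31, 20^4 ≡ 31² = 961 ≡ 18. Since 6 = 4 + 2, 20^6 ≡ 18·31: 18·31 = 558 ≡ 25. So 20^6 ≡ 25 (mod 41).
φ(21): Repeated squaring mod 41: 21^1 ≡ 21, 21^2 ≡ 21² = 441 ≡ 31, 21^4 ≡ 31² = 961 ≡ 18. Since 6 = 4 + 2, 21^6 ≡ 18·31: 18·31 = 558 ≡ 25. So 21^6 ≡ 25 (mod 41).
So φ(20) = φ(21) = 25 while 20 ≠ 21, hence φ is not injective.
A non-injective map from the 41-element set ℤ/41ℤ to itself takes at most 40 distinct values, so it cannot be surjective. Hence φ is not surjective.
Since φ is not surjective, we determine |image(φ)|. Computing x^6 mod 41 for each x (by repeated squaring, reducing mod 41 at every step), the values φ(0), φ(1), …, φ(40) are: 0, 1, 23, 32, 37, 4, 39, 20, 31, 40, 10, 33, 36, 2, 9, 5, 16, 8, 18, 21, 25, 25, 21, 18, 8, 16, 5, 9, 2, 36, 33, 10, 40, 31, 20, 39, 4, 37, 32, 23, 1.
The distinct values are {0, 1, 2, 4, 5, 8, 9, 10, 16, 18, 20, 21, 23, 25, 31, 32, 33, 36, 37, 39, 40}; there are 21 of them.

21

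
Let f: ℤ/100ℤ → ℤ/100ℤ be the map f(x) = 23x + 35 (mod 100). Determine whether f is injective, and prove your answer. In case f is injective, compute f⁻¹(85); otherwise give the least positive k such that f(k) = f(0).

50

If f(u) = f(v), then 23u ≡ 23v (mod 100). Because gcd(23, 100) = 1, we may cancel 23 to get u ≡ v (mod 100).
Hence f is injective.
We now compute 23⁻¹ mod 100 explicitly. Euclid's algorithm: 100 = 4·23 + 8, 23 = 2·8 + 7, 8 = 1·7 + 1; back-substituting gives 1 = 87·23 − 20·100, so 23⁻¹ ≡ 87 (mod 100).
Since f is injective, we find f⁻¹(85): we need 23x ≡ 85 − 35 ≡ 50 (mod 100). Using 23⁻¹ = 87: x ≡ 87·50 = 4350 = 43·100 + 50, so x = 50.
Check: f(50) = 23·50 + 35 = 1185 = 11·100 + 85 ≡ 85 (mod 100).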